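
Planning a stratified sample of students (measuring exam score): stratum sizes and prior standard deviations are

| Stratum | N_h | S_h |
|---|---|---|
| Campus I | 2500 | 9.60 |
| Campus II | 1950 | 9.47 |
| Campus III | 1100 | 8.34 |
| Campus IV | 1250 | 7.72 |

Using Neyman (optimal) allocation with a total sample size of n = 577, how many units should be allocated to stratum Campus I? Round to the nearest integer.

226

Neyman allocation: n_h = n · N_h S_h / Σ N_i S_i, with n = 577.
  stratum Campus I: N_h·S_h = 2500·9.60 = 24000.00
  stratum Campus II: N_h·S_h = 1950·9.47 = 18466.50
  stratum Campus III: N_h·S_h = 1100·8.34 = 9174.00
  stratum Campus IV: N_h·S_h = 1250·7.72 = 9650.00
Σ N_h S_h = 61290.50
n for stratum Campus I = 577·24000.00/61290.50 = 225.940 → 226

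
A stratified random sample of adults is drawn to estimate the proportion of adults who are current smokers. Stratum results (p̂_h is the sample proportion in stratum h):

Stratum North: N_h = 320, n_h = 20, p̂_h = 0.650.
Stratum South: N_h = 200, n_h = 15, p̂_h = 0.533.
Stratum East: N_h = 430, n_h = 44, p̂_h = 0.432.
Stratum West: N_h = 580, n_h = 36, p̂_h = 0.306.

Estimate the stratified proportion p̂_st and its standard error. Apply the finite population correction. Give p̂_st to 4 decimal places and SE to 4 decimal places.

p̂_st ≈ 0.4430, SE ≈ 0.0447

N = 1530; stratum weights W_h = N_h/N.
p̂_st = Σ W_h p̂_h = (320·0.650 + 200·0.533 + 430·0.432 + 580·0.306)/1530 = 0.44303
V̂(p̂_st) = Σ W_h² (1 − n_h/N_h) p̂_h(1−p̂_h)/(n_h−1):
  stratum North: (320/1530)²·(1 − 20/320)·0.650·0.350/19 = 0.000491039
  stratum South: (200/1530)²·(1 − 15/200)·0.533·0.467/14 = 0.000281019
  stratum East: (430/1530)²·(1 − 44/430)·0.432·0.568/43 = 0.00040461
  stratum West: (580/1530)²·(1 − 36/580)·0.306·0.694/35 = 0.000817818
V̂(p̂_st) = 0.00199449; SE = √V̂ = 0.0446597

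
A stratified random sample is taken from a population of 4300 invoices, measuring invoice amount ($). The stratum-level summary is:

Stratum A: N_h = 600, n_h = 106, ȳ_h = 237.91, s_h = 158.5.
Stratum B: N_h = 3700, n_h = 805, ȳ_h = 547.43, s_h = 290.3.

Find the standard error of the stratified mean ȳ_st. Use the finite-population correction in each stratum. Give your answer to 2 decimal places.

V̂(ȳ_st) = Σ W_h² (1 − n_h/N_h) s_h²/n_h, with W_h = N_h/N and N = 4300:
  stratum A: (600/4300)²·(1 − 106/600)·158.5²/106 = 3.79922
  stratum B: (3700/4300)²·(1 − 805/3700)·290.3²/805 = 60.6473
V̂(ȳ_st) = 64.4465
SE(ȳ_st) = √64.4465 = 8.02786

SE(ȳ_st) ≈ 8.03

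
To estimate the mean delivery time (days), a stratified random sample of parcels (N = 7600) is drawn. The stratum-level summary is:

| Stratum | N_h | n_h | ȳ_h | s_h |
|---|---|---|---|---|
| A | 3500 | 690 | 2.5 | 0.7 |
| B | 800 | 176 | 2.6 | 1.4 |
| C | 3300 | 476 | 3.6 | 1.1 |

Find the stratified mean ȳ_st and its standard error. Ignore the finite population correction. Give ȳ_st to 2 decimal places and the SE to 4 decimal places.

ȳ_st ≈ 2.99, SE ≈ 0.0274

ȳ_st = Σ W_h ȳ_h = (3500·2.5 + 800·2.6 + 3300·3.6)/7600 = 2.98816
V̂(ȳ_st) = Σ W_h² s_h²/n_h, with W_h = N_h/N and N = 7600:
  stratum A: (3500/7600)²·0.7²/690 = 0.000150611
  stratum B: (800/7600)²·1.4²/176 = 0.000123395
  stratum C: (3300/7600)²·1.1²/476 = 0.000479269
V̂(ȳ_st) = 0.000753274
SE(ȳ_st) = √0.000753274 = 0.0274458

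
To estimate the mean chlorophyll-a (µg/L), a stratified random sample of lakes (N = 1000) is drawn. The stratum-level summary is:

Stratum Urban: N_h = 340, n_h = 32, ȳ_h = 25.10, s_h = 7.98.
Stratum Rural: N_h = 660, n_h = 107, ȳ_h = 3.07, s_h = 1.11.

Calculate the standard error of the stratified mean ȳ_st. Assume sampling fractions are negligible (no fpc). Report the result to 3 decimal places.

V̂(ȳ_st) = Σ W_h² s_h²/n_h, with W_h = N_h/N and N = 1000:
  stratum Urban: (340/1000)²·7.98²/32 = 0.230045
  stratum Rural: (660/1000)²·1.11²/107 = 0.00501591
V̂(ȳ_st) = 0.235061
SE(ȳ_st) = √0.235061 = 0.484831

SE(ȳ_st) ≈ 0.485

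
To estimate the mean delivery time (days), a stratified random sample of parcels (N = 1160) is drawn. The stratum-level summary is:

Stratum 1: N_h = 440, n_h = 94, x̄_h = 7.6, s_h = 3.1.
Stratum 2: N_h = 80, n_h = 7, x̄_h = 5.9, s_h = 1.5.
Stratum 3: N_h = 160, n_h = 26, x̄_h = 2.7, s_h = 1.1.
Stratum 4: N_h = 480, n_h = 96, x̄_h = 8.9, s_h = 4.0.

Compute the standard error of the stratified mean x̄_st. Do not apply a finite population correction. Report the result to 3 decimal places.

SE(x̄_st) ≈ 0.214

V̂(x̄_st) = Σ W_h² s_h²/n_h, with W_h = N_h/N and N = 1160:
  stratum 1: (440/1160)²·3.1²/94 = 0.0147091
  stratum 2: (80/1160)²·1.5²/7 = 0.00152879
  stratum 3: (160/1160)²·1.1²/26 = 0.000885393
  stratum 4: (480/1160)²·4.0²/96 = 0.0285375
V̂(x̄_st) = 0.0456607
SE(x̄_st) = √0.0456607 = 0.213684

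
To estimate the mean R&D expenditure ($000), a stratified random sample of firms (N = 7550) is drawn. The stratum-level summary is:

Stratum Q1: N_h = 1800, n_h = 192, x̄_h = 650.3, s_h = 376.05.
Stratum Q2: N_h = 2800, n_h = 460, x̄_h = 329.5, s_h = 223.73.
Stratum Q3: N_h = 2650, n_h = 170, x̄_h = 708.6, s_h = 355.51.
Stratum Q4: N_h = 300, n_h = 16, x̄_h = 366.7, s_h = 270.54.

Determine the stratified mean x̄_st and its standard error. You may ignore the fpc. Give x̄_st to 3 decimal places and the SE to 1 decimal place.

x̄_st = Σ W_h x̄_h = (1800·650.3 + 2800·329.5 + 2650·708.6 + 300·366.7)/7550 = 540.52185
V̂(x̄_st) = Σ W_h² s_h²/n_h, with W_h = N_h/N and N = 7550:
  stratum Q1: (1800/7550)²·376.05²/192 = 41.864
  stratum Q2: (2800/7550)²·223.73²/460 = 14.9662
  stratum Q3: (2650/7550)²·355.51²/170 = 91.591
  stratum Q4: (300/7550)²·270.54²/16 = 7.22257
V̂(x̄_st) = 155.644
SE(x̄_st) = √155.644 = 12.4757

x̄_st ≈ 540.522, SE ≈ 12.5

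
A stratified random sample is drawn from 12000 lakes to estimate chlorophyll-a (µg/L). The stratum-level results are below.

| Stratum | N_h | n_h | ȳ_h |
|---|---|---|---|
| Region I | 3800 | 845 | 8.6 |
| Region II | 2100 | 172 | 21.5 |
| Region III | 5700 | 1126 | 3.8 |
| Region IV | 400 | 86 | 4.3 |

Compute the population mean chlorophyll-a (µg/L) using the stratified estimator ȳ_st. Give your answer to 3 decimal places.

ȳ_st ≈ 8.434

N = Σ N_h = 12000. Stratum weights W_h = N_h/N.
ȳ_st = (3800·8.6 + 2100·21.5 + 5700·3.8 + 400·4.3) / 12000 = 8.43417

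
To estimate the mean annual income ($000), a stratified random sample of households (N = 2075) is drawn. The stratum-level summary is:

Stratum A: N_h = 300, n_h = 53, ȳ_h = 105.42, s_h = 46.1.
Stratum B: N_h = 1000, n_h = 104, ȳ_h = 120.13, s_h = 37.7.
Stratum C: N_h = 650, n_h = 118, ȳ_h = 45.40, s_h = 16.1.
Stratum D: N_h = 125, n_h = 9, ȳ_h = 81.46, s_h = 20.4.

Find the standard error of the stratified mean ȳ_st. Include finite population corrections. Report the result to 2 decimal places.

V̂(ȳ_st) = Σ W_h² (1 − n_h/N_h) s_h²/n_h, with W_h = N_h/N and N = 2075:
  stratum A: (300/2075)²·(1 − 53/300)·46.1²/53 = 0.690094
  stratum B: (1000/2075)²·(1 − 104/1000)·37.7²/104 = 2.84394
  stratum C: (650/2075)²·(1 − 118/650)·16.1²/118 = 0.176424
  stratum D: (125/2075)²·(1 − 9/125)·20.4²/9 = 0.155722
V̂(ȳ_st) = 3.86618
SE(ȳ_st) = √3.86618 = 1.96626

SE(ȳ_st) ≈ 1.97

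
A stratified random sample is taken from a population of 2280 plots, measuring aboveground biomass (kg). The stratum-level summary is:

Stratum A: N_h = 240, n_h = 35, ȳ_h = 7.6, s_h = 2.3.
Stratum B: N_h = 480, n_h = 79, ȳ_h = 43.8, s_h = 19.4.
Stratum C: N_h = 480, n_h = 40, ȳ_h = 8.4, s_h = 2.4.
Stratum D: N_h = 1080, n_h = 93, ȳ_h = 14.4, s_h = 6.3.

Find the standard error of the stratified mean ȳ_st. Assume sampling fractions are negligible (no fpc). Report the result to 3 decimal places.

V̂(ȳ_st) = Σ W_h² s_h²/n_h, with W_h = N_h/N and N = 2280:
  stratum A: (240/2280)²·2.3²/35 = 0.00167471
  stratum B: (480/2280)²·19.4²/79 = 0.211149
  stratum C: (480/2280)²·2.4²/40 = 0.00638227
  stratum D: (1080/2280)²·6.3²/93 = 0.0957582
V̂(ȳ_st) = 0.314964
SE(ȳ_st) = √0.314964 = 0.561217

SE(ȳ_st) ≈ 0.561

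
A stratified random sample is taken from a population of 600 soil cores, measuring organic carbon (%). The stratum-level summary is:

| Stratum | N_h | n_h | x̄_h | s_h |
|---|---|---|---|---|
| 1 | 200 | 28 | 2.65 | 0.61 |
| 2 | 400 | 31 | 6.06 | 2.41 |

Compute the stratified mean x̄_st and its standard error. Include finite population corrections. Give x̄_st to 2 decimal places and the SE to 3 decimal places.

x̄_st = Σ W_h x̄_h = (200·2.65 + 400·6.06)/600 = 4.92333
V̂(x̄_st) = Σ W_h² (1 − n_h/N_h) s_h²/n_h, with W_h = N_h/N and N = 600:
  stratum 1: (200/600)²·(1 − 28/200)·0.61²/28 = 0.00126987
  stratum 2: (400/600)²·(1 − 31/400)·2.41²/31 = 0.0768168
V̂(x̄_st) = 0.0780867
SE(x̄_st) = √0.0780867 = 0.27944

x̄_st ≈ 4.92, SE ≈ 0.279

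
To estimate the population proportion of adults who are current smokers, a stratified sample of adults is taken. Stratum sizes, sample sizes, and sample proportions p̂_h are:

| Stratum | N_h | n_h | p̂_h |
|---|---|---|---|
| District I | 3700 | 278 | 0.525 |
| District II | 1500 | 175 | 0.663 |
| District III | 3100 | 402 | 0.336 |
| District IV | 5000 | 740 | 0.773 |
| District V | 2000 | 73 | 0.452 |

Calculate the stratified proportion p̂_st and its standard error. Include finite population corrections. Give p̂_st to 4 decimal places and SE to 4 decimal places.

N = 15300; stratum weights W_h = N_h/N.
p̂_st = Σ W_h p̂_h = (3700·0.525 + 1500·0.663 + 3100·0.336 + 5000·0.773 + 2000·0.452)/15300 = 0.57174
V̂(p̂_st) = Σ W_h² (1 − n_h/N_h) p̂_h(1−p̂_h)/(n_h−1):
  stratum District I: (3700/15300)²·(1 − 278/3700)·0.525·0.475/277 = 4.86936e-05
  stratum District II: (1500/15300)²·(1 − 175/1500)·0.663·0.337/174 = 1.09023e-05
  stratum District III: (3100/15300)²·(1 − 402/3100)·0.336·0.664/401 = 1.98785e-05
  stratum District IV: (5000/15300)²·(1 − 740/5000)·0.773·0.227/739 = 2.16052e-05
  stratum District V: (2000/15300)²·(1 − 73/2000)·0.452·0.548/72 = 5.6639e-05
V̂(p̂_st) = 0.000157719; SE = √V̂ = 0.0125586

p̂_st ≈ 0.5717, SE ≈ 0.0126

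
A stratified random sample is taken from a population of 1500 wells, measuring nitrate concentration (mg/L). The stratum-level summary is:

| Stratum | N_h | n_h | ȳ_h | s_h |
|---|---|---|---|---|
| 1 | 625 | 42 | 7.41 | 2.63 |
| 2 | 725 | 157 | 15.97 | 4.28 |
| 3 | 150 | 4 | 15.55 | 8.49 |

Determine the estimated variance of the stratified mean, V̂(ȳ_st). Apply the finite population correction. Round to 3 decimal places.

V̂(ȳ_st) = Σ W_h² (1 − n_h/N_h) s_h²/n_h, with W_h = N_h/N and N = 1500:
  stratum 1: (625/1500)²·(1 − 42/625)·2.63²/42 = 0.0266703
  stratum 2: (725/1500)²·(1 − 157/725)·4.28²/157 = 0.0213546
  stratum 3: (150/1500)²·(1 − 4/150)·8.49²/4 = 0.175395
V̂(ȳ_st) = 0.22342

V̂(ȳ_st) ≈ 0.223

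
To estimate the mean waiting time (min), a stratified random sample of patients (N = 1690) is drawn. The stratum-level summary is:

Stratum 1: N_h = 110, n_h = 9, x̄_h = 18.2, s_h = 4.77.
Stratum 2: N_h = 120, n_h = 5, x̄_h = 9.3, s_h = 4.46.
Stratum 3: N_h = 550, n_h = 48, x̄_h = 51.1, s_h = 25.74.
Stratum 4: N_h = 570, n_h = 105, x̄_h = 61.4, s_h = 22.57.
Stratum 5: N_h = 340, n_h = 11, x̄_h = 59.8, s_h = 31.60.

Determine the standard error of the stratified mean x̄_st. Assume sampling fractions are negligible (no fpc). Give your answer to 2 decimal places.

V̂(x̄_st) = Σ W_h² s_h²/n_h, with W_h = N_h/N and N = 1690:
  stratum 1: (110/1690)²·4.77²/9 = 0.0107104
  stratum 2: (120/1690)²·4.46²/5 = 0.0200581
  stratum 3: (550/1690)²·25.74²/48 = 1.46193
  stratum 4: (570/1690)²·22.57²/105 = 0.551887
  stratum 5: (340/1690)²·31.60²/11 = 3.67423
V̂(x̄_st) = 5.71882
SE(x̄_st) = √5.71882 = 2.3914

SE(x̄_st) ≈ 2.39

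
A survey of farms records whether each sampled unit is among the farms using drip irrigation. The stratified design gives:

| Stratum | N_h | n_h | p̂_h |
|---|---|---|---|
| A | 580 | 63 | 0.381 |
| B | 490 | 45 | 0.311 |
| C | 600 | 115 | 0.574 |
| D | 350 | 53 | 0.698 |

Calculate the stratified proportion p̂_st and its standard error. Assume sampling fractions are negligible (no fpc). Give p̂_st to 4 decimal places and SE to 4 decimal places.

N = 2020; stratum weights W_h = N_h/N.
p̂_st = Σ W_h p̂_h = (580·0.381 + 490·0.311 + 600·0.574 + 350·0.698)/2020 = 0.47627
V̂(p̂_st) = Σ W_h² p̂_h(1−p̂_h)/(n_h−1):
  stratum A: (580/2020)²·0.381·0.619/62 = 0.000313601
  stratum B: (490/2020)²·0.311·0.689/44 = 0.000286561
  stratum C: (600/2020)²·0.574·0.426/114 = 0.000189242
  stratum D: (350/2020)²·0.698·0.302/52 = 0.000121701
V̂(p̂_st) = 0.000911103; SE = √V̂ = 0.0301845

p̂_st ≈ 0.4763, SE ≈ 0.0302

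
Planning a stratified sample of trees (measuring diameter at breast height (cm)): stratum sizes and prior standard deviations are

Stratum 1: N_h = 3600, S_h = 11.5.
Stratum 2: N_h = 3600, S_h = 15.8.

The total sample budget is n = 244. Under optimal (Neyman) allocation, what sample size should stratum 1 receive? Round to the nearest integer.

Neyman allocation: n_h = n · N_h S_h / Σ N_i S_i, with n = 244.
  stratum 1: N_h·S_h = 3600·11.5 = 41400.00
  stratum 2: N_h·S_h = 3600·15.8 = 56880.00
Σ N_h S_h = 98280.00
n for stratum 1 = 244·41400.00/98280.00 = 102.784 → 103

103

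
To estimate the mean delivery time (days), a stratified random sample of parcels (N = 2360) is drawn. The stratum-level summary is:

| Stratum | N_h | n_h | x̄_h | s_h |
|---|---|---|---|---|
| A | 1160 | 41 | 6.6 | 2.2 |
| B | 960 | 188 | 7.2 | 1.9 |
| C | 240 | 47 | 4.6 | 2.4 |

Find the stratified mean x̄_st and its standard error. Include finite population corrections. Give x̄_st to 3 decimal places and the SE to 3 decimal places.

x̄_st ≈ 6.641, SE ≈ 0.176

x̄_st = Σ W_h x̄_h = (1160·6.6 + 960·7.2 + 240·4.6)/2360 = 6.64068
V̂(x̄_st) = Σ W_h² (1 − n_h/N_h) s_h²/n_h, with W_h = N_h/N and N = 2360:
  stratum A: (1160/2360)²·(1 − 41/1160)·2.2²/41 = 0.0275122
  stratum B: (960/2360)²·(1 − 188/960)·1.9²/188 = 0.00255514
  stratum C: (240/2360)²·(1 − 47/240)·2.4²/47 = 0.00101922
V̂(x̄_st) = 0.0310866
SE(x̄_st) = √0.0310866 = 0.176314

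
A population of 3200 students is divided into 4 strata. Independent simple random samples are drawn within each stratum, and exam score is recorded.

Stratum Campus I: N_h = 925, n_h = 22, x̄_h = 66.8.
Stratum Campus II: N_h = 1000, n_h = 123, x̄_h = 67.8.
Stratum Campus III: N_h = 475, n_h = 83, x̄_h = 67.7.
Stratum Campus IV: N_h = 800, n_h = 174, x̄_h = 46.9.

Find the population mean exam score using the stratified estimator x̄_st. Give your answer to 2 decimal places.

x̄_st ≈ 62.27

N = Σ N_h = 3200. Stratum weights W_h = N_h/N.
x̄_st = (925·66.8 + 1000·67.8 + 475·67.7 + 800·46.9) / 3200 = 62.2711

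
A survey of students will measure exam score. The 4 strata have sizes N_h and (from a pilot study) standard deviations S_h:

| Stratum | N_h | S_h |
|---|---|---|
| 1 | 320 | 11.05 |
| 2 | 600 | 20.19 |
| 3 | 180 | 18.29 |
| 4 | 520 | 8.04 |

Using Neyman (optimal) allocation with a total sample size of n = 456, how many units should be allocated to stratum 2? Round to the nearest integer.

Neyman allocation: n_h = n · N_h S_h / Σ N_i S_i, with n = 456.
  stratum 1: N_h·S_h = 320·11.05 = 3536.00
  stratum 2: N_h·S_h = 600·20.19 = 12114.00
  stratum 3: N_h·S_h = 180·18.29 = 3292.20
  stratum 4: N_h·S_h = 520·8.04 = 4180.80
Σ N_h S_h = 23123.00
n for stratum 2 = 456·12114.00/23123.00 = 238.896 → 239

239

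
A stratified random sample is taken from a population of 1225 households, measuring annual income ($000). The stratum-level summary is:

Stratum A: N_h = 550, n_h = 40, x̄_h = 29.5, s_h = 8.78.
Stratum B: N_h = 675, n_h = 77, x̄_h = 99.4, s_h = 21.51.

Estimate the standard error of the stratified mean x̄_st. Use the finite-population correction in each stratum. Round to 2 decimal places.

SE(x̄_st) ≈ 1.41

V̂(x̄_st) = Σ W_h² (1 − n_h/N_h) s_h²/n_h, with W_h = N_h/N and N = 1225:
  stratum A: (550/1225)²·(1 − 40/550)·8.78²/40 = 0.360238
  stratum B: (675/1225)²·(1 − 77/675)·21.51²/77 = 1.6163
V̂(x̄_st) = 1.97654
SE(x̄_st) = √1.97654 = 1.4059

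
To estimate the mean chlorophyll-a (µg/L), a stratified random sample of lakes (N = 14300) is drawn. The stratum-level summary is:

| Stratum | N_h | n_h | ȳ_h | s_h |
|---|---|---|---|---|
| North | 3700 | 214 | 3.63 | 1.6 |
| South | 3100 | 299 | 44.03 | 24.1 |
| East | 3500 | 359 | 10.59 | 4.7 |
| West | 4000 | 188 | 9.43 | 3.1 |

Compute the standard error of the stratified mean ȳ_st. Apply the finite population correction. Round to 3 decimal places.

V̂(ȳ_st) = Σ W_h² (1 − n_h/N_h) s_h²/n_h, with W_h = N_h/N and N = 14300:
  stratum North: (3700/14300)²·(1 − 214/3700)·1.6²/214 = 0.000754542
  stratum South: (3100/14300)²·(1 − 299/3100)·24.1²/299 = 0.0824832
  stratum East: (3500/14300)²·(1 − 359/3500)·4.7²/359 = 0.003308
  stratum West: (4000/14300)²·(1 − 188/4000)·3.1²/188 = 0.00381159
V̂(ȳ_st) = 0.0903574
SE(ȳ_st) = √0.0903574 = 0.300595

SE(ȳ_st) ≈ 0.301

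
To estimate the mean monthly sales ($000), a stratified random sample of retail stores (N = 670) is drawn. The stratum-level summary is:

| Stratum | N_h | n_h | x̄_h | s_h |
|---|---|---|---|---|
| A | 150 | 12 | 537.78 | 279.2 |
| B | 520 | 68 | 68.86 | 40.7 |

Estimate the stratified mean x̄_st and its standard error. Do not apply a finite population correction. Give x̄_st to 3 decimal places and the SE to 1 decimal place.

x̄_st = Σ W_h x̄_h = (150·537.78 + 520·68.86)/670 = 173.84209
V̂(x̄_st) = Σ W_h² s_h²/n_h, with W_h = N_h/N and N = 670:
  stratum A: (150/670)²·279.2²/12 = 325.599
  stratum B: (520/670)²·40.7²/68 = 14.6736
V̂(x̄_st) = 340.272
SE(x̄_st) = √340.272 = 18.4465

x̄_st ≈ 173.842, SE ≈ 18.4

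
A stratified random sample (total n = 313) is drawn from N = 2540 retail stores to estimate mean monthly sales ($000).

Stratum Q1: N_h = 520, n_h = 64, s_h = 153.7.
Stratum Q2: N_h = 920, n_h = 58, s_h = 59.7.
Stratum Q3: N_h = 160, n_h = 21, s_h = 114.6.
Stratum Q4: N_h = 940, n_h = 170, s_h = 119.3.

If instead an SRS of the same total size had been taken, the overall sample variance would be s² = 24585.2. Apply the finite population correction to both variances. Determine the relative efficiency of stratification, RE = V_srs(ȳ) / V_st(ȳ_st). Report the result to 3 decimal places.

RE ≈ 2.108

V̂(ȳ_st) = Σ W_h² (1 − n_h/N_h) s_h²/n_h, with W_h = N_h/N and N = 2540:
  stratum Q1: (520/2540)²·(1 − 64/520)·153.7²/64 = 13.5665
  stratum Q2: (920/2540)²·(1 − 58/920)·59.7²/58 = 7.5535
  stratum Q3: (160/2540)²·(1 − 21/160)·114.6²/21 = 2.15584
  stratum Q4: (940/2540)²·(1 − 170/940)·119.3²/170 = 9.39254
V_st = 32.6684
V_srs = (1 − 313/2540)·24585.2/313 = 68.8678
Relative efficiency = V_srs / V_st = 68.8678/32.6684 = 2.1081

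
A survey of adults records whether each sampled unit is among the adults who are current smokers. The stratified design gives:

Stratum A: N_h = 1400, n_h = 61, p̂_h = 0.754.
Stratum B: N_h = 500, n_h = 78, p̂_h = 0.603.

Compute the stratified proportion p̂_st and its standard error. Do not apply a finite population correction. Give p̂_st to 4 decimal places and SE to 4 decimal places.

p̂_st ≈ 0.7143, SE ≈ 0.0435

N = 1900; stratum weights W_h = N_h/N.
p̂_st = Σ W_h p̂_h = (1400·0.754 + 500·0.603)/1900 = 0.71426
V̂(p̂_st) = Σ W_h² p̂_h(1−p̂_h)/(n_h−1):
  stratum A: (1400/1900)²·0.754·0.246/60 = 0.00167843
  stratum B: (500/1900)²·0.603·0.397/77 = 0.000215303
V̂(p̂_st) = 0.00189374; SE = √V̂ = 0.0435171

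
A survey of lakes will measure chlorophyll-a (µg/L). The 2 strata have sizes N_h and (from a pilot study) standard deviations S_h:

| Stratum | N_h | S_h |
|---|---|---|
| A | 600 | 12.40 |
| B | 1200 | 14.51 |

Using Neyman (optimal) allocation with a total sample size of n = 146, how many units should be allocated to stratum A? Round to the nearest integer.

Neyman allocation: n_h = n · N_h S_h / Σ N_i S_i, with n = 146.
  stratum A: N_h·S_h = 600·12.40 = 7440.00
  stratum B: N_h·S_h = 1200·14.51 = 17412.00
Σ N_h S_h = 24852.00
n for stratum A = 146·7440.00/24852.00 = 43.708 → 44

44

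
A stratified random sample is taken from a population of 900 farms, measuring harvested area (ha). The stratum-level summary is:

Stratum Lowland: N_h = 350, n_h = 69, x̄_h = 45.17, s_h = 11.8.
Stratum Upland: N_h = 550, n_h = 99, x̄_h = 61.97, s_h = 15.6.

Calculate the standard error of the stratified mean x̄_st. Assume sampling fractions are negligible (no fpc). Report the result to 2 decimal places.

SE(x̄_st) ≈ 1.11

V̂(x̄_st) = Σ W_h² s_h²/n_h, with W_h = N_h/N and N = 900:
  stratum Lowland: (350/900)²·11.8²/69 = 0.305187
  stratum Upland: (550/900)²·15.6²/99 = 0.918025
V̂(x̄_st) = 1.22321
SE(x̄_st) = √1.22321 = 1.10599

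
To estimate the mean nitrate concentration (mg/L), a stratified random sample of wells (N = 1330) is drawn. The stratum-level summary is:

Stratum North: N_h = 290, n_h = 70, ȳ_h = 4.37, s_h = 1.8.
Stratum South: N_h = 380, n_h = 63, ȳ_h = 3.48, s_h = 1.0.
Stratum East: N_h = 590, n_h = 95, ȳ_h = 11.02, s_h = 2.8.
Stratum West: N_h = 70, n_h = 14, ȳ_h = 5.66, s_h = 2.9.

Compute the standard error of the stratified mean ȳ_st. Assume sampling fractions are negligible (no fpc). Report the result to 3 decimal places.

SE(ȳ_st) ≈ 0.146

V̂(ȳ_st) = Σ W_h² s_h²/n_h, with W_h = N_h/N and N = 1330:
  stratum North: (290/1330)²·1.8²/70 = 0.00220059
  stratum South: (380/1330)²·1.0²/63 = 0.00129576
  stratum East: (590/1330)²·2.8²/95 = 0.0162403
  stratum West: (70/1330)²·2.9²/14 = 0.00166403
V̂(ȳ_st) = 0.0214006
SE(ȳ_st) = √0.0214006 = 0.14629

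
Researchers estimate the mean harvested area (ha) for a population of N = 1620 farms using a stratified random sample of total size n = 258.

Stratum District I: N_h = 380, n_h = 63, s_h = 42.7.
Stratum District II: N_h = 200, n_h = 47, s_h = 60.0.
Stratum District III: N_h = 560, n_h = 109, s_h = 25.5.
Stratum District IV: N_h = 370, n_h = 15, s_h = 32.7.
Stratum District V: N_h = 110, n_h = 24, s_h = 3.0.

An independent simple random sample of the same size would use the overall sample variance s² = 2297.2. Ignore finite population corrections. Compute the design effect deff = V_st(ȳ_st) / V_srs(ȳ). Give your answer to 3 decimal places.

V̂(ȳ_st) = Σ W_h² s_h²/n_h, with W_h = N_h/N and N = 1620:
  stratum District I: (380/1620)²·42.7²/63 = 1.5924
  stratum District II: (200/1620)²·60.0²/47 = 1.16744
  stratum District III: (560/1620)²·25.5²/109 = 0.712853
  stratum District IV: (370/1620)²·32.7²/15 = 3.71858
  stratum District V: (110/1620)²·3.0²/24 = 0.00172897
V_st = 7.19301
V_srs = s²/n = 2297.2/258 = 8.90388
deff = V_st / V_srs = 7.19301/8.90388 = 0.8079

deff ≈ 0.808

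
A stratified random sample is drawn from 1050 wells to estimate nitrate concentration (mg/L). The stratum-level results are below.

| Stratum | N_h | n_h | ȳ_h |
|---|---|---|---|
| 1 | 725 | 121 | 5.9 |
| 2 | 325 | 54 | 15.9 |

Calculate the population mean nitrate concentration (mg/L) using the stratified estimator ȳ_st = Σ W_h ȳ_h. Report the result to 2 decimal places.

ȳ_st ≈ 9.00

N = Σ N_h = 1050. Stratum weights W_h = N_h/N.
ȳ_st = (725·5.9 + 325·15.9) / 1050 = 8.9952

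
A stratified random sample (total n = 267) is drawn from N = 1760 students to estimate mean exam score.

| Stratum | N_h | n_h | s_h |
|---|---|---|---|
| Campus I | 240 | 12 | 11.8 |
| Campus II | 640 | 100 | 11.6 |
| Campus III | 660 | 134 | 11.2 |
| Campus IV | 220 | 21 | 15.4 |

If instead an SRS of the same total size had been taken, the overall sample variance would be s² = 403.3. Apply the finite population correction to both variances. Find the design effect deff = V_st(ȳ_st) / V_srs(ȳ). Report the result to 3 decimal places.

deff ≈ 0.484

V̂(ȳ_st) = Σ W_h² (1 − n_h/N_h) s_h²/n_h, with W_h = N_h/N and N = 1760:
  stratum Campus I: (240/1760)²·(1 − 12/240)·11.8²/12 = 0.204976
  stratum Campus II: (640/1760)²·(1 − 100/640)·11.6²/100 = 0.150129
  stratum Campus III: (660/1760)²·(1 − 134/660)·11.2²/134 = 0.104915
  stratum Campus IV: (220/1760)²·(1 − 21/220)·15.4²/21 = 0.159615
V_st = 0.619634
V_srs = (1 − 267/1760)·403.3/267 = 1.28134
deff = V_st / V_srs = 0.619634/1.28134 = 0.4836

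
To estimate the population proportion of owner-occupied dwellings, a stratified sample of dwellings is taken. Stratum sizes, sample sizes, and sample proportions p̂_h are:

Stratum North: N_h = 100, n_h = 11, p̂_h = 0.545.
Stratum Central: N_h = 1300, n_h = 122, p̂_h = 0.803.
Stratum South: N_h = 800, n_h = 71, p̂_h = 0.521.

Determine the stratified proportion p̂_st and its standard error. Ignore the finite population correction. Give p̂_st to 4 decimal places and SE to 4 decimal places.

p̂_st ≈ 0.6887, SE ≈ 0.0313

N = 2200; stratum weights W_h = N_h/N.
p̂_st = Σ W_h p̂_h = (100·0.545 + 1300·0.803 + 800·0.521)/2200 = 0.68873
V̂(p̂_st) = Σ W_h² p̂_h(1−p̂_h)/(n_h−1):
  stratum North: (100/2200)²·0.545·0.455/10 = 5.12345e-05
  stratum Central: (1300/2200)²·0.803·0.197/121 = 0.000456497
  stratum South: (800/2200)²·0.521·0.479/70 = 0.000471422
V̂(p̂_st) = 0.000979153; SE = √V̂ = 0.0312914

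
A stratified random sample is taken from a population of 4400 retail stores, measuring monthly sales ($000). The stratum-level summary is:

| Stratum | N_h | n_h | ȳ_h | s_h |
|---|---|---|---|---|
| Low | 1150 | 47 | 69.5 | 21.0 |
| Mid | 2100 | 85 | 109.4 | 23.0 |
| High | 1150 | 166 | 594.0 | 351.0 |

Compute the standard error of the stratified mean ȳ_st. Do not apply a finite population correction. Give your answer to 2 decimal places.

SE(ȳ_st) ≈ 7.26

V̂(ȳ_st) = Σ W_h² s_h²/n_h, with W_h = N_h/N and N = 4400:
  stratum Low: (1150/4400)²·21.0²/47 = 0.64096
  stratum Mid: (2100/4400)²·23.0²/85 = 1.41765
  stratum High: (1150/4400)²·351.0²/166 = 50.6987
V̂(ȳ_st) = 52.7573
SE(ȳ_st) = √52.7573 = 7.26342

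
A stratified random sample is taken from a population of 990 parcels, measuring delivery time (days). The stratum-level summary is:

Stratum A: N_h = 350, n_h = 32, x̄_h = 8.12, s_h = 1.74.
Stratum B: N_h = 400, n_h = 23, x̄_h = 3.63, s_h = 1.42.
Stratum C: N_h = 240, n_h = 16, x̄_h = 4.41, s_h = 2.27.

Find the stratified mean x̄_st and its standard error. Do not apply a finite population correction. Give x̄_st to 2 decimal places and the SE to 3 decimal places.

x̄_st ≈ 5.41, SE ≈ 0.212

x̄_st = Σ W_h x̄_h = (350·8.12 + 400·3.63 + 240·4.41)/990 = 5.40646
V̂(x̄_st) = Σ W_h² s_h²/n_h, with W_h = N_h/N and N = 990:
  stratum A: (350/990)²·1.74²/32 = 0.0118254
  stratum B: (400/990)²·1.42²/23 = 0.0143119
  stratum C: (240/990)²·2.27²/16 = 0.0189271
V̂(x̄_st) = 0.0450644
SE(x̄_st) = √0.0450644 = 0.212284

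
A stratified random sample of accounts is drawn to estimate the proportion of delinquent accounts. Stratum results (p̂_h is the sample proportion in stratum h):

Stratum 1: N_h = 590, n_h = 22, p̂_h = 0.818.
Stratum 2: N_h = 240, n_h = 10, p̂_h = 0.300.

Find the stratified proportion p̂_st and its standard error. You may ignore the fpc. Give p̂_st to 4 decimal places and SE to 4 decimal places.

p̂_st ≈ 0.6682, SE ≈ 0.0744

N = 830; stratum weights W_h = N_h/N.
p̂_st = Σ W_h p̂_h = (590·0.818 + 240·0.300)/830 = 0.66822
V̂(p̂_st) = Σ W_h² p̂_h(1−p̂_h)/(n_h−1):
  stratum 1: (590/830)²·0.818·0.182/21 = 0.00358223
  stratum 2: (240/830)²·0.300·0.700/9 = 0.00195094
V̂(p̂_st) = 0.00553316; SE = √V̂ = 0.0743852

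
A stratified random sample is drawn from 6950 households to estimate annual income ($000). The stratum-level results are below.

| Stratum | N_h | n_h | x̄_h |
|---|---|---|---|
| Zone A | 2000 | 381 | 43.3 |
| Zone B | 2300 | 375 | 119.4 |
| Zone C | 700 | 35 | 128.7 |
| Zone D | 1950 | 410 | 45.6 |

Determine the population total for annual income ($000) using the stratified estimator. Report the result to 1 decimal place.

τ̂_st = Σ N_h x̄_h = 2000·43.3 + 2300·119.4 + 700·128.7 + 1950·45.6 = 540230.0

τ̂_st ≈ 540230.0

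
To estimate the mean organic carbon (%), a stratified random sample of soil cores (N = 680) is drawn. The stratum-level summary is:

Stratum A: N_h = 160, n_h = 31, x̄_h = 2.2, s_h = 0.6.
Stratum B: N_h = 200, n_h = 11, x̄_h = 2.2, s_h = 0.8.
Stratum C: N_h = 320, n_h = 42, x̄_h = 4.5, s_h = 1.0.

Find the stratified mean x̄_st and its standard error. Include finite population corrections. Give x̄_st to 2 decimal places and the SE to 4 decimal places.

x̄_st ≈ 3.28, SE ≈ 0.0993

x̄_st = Σ W_h x̄_h = (160·2.2 + 200·2.2 + 320·4.5)/680 = 3.28235
V̂(x̄_st) = Σ W_h² (1 − n_h/N_h) s_h²/n_h, with W_h = N_h/N and N = 680:
  stratum A: (160/680)²·(1 − 31/160)·0.6²/31 = 0.000518361
  stratum B: (200/680)²·(1 − 11/200)·0.8²/11 = 0.00475621
  stratum C: (320/680)²·(1 − 42/320)·1.0²/42 = 0.00458066
V̂(x̄_st) = 0.00985523
SE(x̄_st) = √0.00985523 = 0.0992735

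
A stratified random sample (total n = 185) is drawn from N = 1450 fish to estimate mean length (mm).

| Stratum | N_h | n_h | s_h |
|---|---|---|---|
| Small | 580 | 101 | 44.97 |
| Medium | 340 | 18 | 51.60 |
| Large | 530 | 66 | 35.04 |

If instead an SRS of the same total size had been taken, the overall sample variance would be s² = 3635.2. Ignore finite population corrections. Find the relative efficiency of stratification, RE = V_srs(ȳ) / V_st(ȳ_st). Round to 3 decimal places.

V̂(ȳ_st) = Σ W_h² s_h²/n_h, with W_h = N_h/N and N = 1450:
  stratum Small: (580/1450)²·44.97²/101 = 3.20364
  stratum Medium: (340/1450)²·51.60²/18 = 8.13296
  stratum Large: (530/1450)²·35.04²/66 = 2.48542
V_st = 13.822
V_srs = s²/n = 3635.2/185 = 19.6497
Relative efficiency = V_srs / V_st = 19.6497/13.822 = 1.4216

RE ≈ 1.422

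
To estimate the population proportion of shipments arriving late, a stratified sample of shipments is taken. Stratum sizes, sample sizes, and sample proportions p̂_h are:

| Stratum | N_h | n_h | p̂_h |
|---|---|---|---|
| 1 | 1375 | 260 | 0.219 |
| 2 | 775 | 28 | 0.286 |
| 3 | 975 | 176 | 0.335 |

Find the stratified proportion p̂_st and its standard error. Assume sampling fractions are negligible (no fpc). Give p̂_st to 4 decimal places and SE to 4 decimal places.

p̂_st ≈ 0.2718, SE ≈ 0.0268

N = 3125; stratum weights W_h = N_h/N.
p̂_st = Σ W_h p̂_h = (1375·0.219 + 775·0.286 + 975·0.335)/3125 = 0.27181
V̂(p̂_st) = Σ W_h² p̂_h(1−p̂_h)/(n_h−1):
  stratum 1: (1375/3125)²·0.219·0.781/259 = 0.00012785
  stratum 2: (775/3125)²·0.286·0.714/27 = 0.000465162
  stratum 3: (975/3125)²·0.335·0.665/175 = 0.000123919
V̂(p̂_st) = 0.00071693; SE = √V̂ = 0.0267756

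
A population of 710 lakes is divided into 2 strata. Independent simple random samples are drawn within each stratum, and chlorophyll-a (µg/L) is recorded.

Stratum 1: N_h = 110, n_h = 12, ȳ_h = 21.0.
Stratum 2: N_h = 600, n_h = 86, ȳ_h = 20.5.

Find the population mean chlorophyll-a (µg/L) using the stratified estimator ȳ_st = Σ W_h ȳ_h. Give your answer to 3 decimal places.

ȳ_st ≈ 20.577

N = Σ N_h = 710. Stratum weights W_h = N_h/N.
ȳ_st = (110·21.0 + 600·20.5) / 710 = 20.57746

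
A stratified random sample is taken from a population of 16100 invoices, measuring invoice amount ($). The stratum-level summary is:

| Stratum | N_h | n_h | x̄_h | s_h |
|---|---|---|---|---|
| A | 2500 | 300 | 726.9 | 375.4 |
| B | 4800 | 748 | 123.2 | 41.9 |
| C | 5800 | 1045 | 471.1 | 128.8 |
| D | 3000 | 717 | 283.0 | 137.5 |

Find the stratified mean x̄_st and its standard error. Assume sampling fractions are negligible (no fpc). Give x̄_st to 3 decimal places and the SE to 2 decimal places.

x̄_st = Σ W_h x̄_h = (2500·726.9 + 4800·123.2 + 5800·471.1 + 3000·283.0)/16100 = 372.04907
V̂(x̄_st) = Σ W_h² s_h²/n_h, with W_h = N_h/N and N = 16100:
  stratum A: (2500/16100)²·375.4²/300 = 11.3265
  stratum B: (4800/16100)²·41.9²/748 = 0.208621
  stratum C: (5800/16100)²·128.8²/1045 = 2.06025
  stratum D: (3000/16100)²·137.5²/717 = 0.915539
V̂(x̄_st) = 14.5109
SE(x̄_st) = √14.5109 = 3.80932

x̄_st ≈ 372.049, SE ≈ 3.81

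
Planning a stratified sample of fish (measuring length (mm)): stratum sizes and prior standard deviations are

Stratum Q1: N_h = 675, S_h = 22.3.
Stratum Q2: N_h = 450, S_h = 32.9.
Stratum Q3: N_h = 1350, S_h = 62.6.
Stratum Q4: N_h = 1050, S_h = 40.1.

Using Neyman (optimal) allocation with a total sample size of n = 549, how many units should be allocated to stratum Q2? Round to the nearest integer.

52

Neyman allocation: n_h = n · N_h S_h / Σ N_i S_i, with n = 549.
  stratum Q1: N_h·S_h = 675·22.3 = 15052.50
  stratum Q2: N_h·S_h = 450·32.9 = 14805.00
  stratum Q3: N_h·S_h = 1350·62.6 = 84510.00
  stratum Q4: N_h·S_h = 1050·40.1 = 42105.00
Σ N_h S_h = 156472.50
n for stratum Q2 = 549·14805.00/156472.50 = 51.945 → 52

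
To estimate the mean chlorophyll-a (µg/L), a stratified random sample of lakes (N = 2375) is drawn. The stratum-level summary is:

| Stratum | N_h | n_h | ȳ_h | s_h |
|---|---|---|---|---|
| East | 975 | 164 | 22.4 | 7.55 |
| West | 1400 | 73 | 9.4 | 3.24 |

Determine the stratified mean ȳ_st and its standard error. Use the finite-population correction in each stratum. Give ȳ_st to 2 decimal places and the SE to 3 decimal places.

ȳ_st = Σ W_h ȳ_h = (975·22.4 + 1400·9.4)/2375 = 14.73684
V̂(ȳ_st) = Σ W_h² (1 − n_h/N_h) s_h²/n_h, with W_h = N_h/N and N = 2375:
  stratum East: (975/2375)²·(1 − 164/975)·7.55²/164 = 0.0487246
  stratum West: (1400/2375)²·(1 − 73/1400)·3.24²/73 = 0.047363
V̂(ȳ_st) = 0.0960876
SE(ȳ_st) = √0.0960876 = 0.30998

ȳ_st ≈ 14.74, SE ≈ 0.310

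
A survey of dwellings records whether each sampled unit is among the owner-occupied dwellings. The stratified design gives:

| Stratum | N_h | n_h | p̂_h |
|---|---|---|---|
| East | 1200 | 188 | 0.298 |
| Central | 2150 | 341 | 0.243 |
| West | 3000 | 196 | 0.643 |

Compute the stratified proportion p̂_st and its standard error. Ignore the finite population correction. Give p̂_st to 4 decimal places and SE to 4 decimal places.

N = 6350; stratum weights W_h = N_h/N.
p̂_st = Σ W_h p̂_h = (1200·0.298 + 2150·0.243 + 3000·0.643)/6350 = 0.44237
V̂(p̂_st) = Σ W_h² p̂_h(1−p̂_h)/(n_h−1):
  stratum East: (1200/6350)²·0.298·0.702/187 = 3.99509e-05
  stratum Central: (2150/6350)²·0.243·0.757/340 = 6.2023e-05
  stratum West: (3000/6350)²·0.643·0.357/195 = 0.000262748
V̂(p̂_st) = 0.000364722; SE = √V̂ = 0.0190977

p̂_st ≈ 0.4424, SE ≈ 0.0191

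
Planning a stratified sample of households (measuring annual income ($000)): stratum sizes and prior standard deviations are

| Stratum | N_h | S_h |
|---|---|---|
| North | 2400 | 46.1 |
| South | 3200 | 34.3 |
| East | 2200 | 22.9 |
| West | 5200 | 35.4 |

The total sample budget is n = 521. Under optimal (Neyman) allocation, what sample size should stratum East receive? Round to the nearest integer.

Neyman allocation: n_h = n · N_h S_h / Σ N_i S_i, with n = 521.
  stratum North: N_h·S_h = 2400·46.1 = 110640.00
  stratum South: N_h·S_h = 3200·34.3 = 109760.00
  stratum East: N_h·S_h = 2200·22.9 = 50380.00
  stratum West: N_h·S_h = 5200·35.4 = 184080.00
Σ N_h S_h = 454860.00
n for stratum East = 521·50380.00/454860.00 = 57.706 → 58

58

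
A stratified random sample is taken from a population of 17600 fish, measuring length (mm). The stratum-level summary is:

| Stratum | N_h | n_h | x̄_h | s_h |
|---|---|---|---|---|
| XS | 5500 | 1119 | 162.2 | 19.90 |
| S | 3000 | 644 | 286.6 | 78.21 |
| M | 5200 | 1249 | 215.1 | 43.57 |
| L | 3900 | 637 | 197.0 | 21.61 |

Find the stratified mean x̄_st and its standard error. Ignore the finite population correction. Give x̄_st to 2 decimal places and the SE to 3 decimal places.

x̄_st ≈ 206.75, SE ≈ 0.692

x̄_st = Σ W_h x̄_h = (5500·162.2 + 3000·286.6 + 5200·215.1 + 3900·197.0)/17600 = 206.74545
V̂(x̄_st) = Σ W_h² s_h²/n_h, with W_h = N_h/N and N = 17600:
  stratum XS: (5500/17600)²·19.90²/1119 = 0.0345602
  stratum S: (3000/17600)²·78.21²/644 = 0.275966
  stratum M: (5200/17600)²·43.57²/1249 = 0.132677
  stratum L: (3900/17600)²·21.61²/637 = 0.0359976
V̂(x̄_st) = 0.479201
SE(x̄_st) = √0.479201 = 0.692243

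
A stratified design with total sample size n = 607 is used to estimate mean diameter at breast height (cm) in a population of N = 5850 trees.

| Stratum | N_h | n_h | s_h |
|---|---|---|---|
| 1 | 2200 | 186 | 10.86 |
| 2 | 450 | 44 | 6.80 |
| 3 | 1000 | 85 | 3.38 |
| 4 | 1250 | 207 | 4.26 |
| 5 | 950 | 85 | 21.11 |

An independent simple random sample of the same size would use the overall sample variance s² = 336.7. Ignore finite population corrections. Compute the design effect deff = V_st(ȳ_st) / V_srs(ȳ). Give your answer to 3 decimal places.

deff ≈ 0.436

V̂(ȳ_st) = Σ W_h² s_h²/n_h, with W_h = N_h/N and N = 5850:
  stratum 1: (2200/5850)²·10.86²/186 = 0.0896768
  stratum 2: (450/5850)²·6.80²/44 = 0.0062184
  stratum 3: (1000/5850)²·3.38²/85 = 0.00392738
  stratum 4: (1250/5850)²·4.26²/207 = 0.00400274
  stratum 5: (950/5850)²·21.11²/85 = 0.138259
V_st = 0.242084
V_srs = s²/n = 336.7/607 = 0.554695
deff = V_st / V_srs = 0.242084/0.554695 = 0.4364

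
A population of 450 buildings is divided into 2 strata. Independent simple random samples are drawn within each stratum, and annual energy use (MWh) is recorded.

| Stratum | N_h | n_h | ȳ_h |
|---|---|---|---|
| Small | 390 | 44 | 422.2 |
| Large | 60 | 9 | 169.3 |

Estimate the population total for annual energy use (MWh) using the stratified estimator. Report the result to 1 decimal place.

τ̂_st ≈ 174816.0

τ̂_st = Σ N_h ȳ_h = 390·422.2 + 60·169.3 = 174816.0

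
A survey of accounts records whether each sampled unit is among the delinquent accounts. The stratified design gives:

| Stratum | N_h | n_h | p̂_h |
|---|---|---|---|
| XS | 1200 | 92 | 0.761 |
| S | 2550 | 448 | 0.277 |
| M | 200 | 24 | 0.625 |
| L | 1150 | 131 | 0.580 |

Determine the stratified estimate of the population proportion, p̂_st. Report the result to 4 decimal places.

p̂_st ≈ 0.4729

N = 5100; stratum weights W_h = N_h/N.
p̂_st = Σ W_h p̂_h = (1200·0.761 + 2550·0.277 + 200·0.625 + 1150·0.580)/5100 = 0.47285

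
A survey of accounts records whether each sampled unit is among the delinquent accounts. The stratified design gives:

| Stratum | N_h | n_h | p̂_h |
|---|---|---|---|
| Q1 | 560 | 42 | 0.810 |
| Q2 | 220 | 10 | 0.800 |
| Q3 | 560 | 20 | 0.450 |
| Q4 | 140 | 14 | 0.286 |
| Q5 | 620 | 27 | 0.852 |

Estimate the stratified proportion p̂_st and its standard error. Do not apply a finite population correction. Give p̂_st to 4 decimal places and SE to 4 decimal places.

N = 2100; stratum weights W_h = N_h/N.
p̂_st = Σ W_h p̂_h = (560·0.810 + 220·0.800 + 560·0.450 + 140·0.286 + 620·0.852)/2100 = 0.69042
V̂(p̂_st) = Σ W_h² p̂_h(1−p̂_h)/(n_h−1):
  stratum Q1: (560/2100)²·0.810·0.190/41 = 0.000266927
  stratum Q2: (220/2100)²·0.800·0.200/9 = 0.000195112
  stratum Q3: (560/2100)²·0.450·0.550/19 = 0.000926316
  stratum Q4: (140/2100)²·0.286·0.714/13 = 6.98133e-05
  stratum Q5: (620/2100)²·0.852·0.148/26 = 0.000422739
V̂(p̂_st) = 0.00188091; SE = √V̂ = 0.0433694

p̂_st ≈ 0.6904, SE ≈ 0.0434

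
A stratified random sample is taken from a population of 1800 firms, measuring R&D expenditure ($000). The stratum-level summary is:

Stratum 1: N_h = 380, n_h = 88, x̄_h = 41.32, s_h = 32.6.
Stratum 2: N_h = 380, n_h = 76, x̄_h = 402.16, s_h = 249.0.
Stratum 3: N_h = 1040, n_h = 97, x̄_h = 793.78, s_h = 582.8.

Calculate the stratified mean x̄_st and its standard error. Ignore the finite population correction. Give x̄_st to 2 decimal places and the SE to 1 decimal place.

x̄_st ≈ 552.25, SE ≈ 34.7

x̄_st = Σ W_h x̄_h = (380·41.32 + 380·402.16 + 1040·793.78)/1800 = 552.25200
V̂(x̄_st) = Σ W_h² s_h²/n_h, with W_h = N_h/N and N = 1800:
  stratum 1: (380/1800)²·32.6²/88 = 0.538238
  stratum 2: (380/1800)²·249.0²/76 = 36.3586
  stratum 3: (1040/1800)²·582.8²/97 = 1168.93
V̂(x̄_st) = 1205.83
SE(x̄_st) = √1205.83 = 34.725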